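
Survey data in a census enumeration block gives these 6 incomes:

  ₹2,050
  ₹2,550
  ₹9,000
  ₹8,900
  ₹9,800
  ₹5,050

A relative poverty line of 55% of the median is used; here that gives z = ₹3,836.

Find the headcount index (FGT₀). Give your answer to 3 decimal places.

0.333

2 of the 6 families have income below ₹3,836.
H = 2/6 = 0.333.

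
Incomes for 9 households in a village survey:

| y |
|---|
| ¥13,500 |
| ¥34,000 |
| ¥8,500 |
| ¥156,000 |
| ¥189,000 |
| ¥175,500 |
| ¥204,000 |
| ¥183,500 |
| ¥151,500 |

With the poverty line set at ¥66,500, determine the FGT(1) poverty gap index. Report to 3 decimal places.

0.240

Below the line: ¥8,500, ¥13,500, ¥34,000 (q = 3 of N = 9).
Gap ratios (z−y)/z: (66500−8500)/66500 = 0.8722; (66500−13500)/66500 = 0.7970; (66500−34000)/66500 = 0.4887.
Sum of shortfalls = 2.157895; P₁ averages over all N: 2.157895 / 9 = 0.240.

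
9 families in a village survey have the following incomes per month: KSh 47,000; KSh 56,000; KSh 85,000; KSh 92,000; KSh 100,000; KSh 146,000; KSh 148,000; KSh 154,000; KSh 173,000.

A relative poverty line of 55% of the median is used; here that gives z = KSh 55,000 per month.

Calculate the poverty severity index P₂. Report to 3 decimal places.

0.002

Poor units: KSh 47,000 (q = 1 of N = 9).
Relative gaps: (55000−47000)/55000 = 0.1455.
Squared: 0.0212.
Sum = 0.021157; P₂ = 0.021157 / 9 = 0.002.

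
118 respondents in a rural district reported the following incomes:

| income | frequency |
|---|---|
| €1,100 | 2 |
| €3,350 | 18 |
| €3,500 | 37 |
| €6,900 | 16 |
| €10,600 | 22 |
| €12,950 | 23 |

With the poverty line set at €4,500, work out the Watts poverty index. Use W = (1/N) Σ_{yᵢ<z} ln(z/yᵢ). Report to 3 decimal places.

Poor units: 2×€1,100, 18×€3,350, 37×€3,500 (q = 57 of N = 118).
Log shortfalls: ln(4500/1100) = 1.4088 (×2); ln(4500/3350) = 0.2951 (×18); ln(4500/3500) = 0.2513 (×37).
W = 17.428275 / 118 = 0.148.

0.148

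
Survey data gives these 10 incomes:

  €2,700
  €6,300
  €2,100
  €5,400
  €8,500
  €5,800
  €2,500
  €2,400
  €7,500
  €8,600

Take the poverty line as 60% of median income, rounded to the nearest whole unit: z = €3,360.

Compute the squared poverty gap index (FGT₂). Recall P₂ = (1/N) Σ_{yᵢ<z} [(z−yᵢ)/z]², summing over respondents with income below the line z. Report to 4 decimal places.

Incomes under z: €2,100, €2,400, €2,500, €2,700 (q = 4 of N = 10).
Gap ratios (z−y)/z: (3360−2100)/3360 = 0.3750; (3360−2400)/3360 = 0.2857; (3360−2500)/3360 = 0.2560; (3360−2700)/3360 = 0.1964.
Squared: 0.1406; 0.0816; 0.0655; 0.0386.
Sum = 0.326353; P₂ = 0.326353 / 10 = 0.0326.

0.0326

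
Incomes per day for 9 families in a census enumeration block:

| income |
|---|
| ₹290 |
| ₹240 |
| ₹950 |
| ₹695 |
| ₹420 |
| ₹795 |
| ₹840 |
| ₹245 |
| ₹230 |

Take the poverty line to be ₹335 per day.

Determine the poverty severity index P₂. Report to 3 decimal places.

Below z: ₹230, ₹240, ₹245, ₹290 (q = 4 of N = 9).
Relative gaps: (335−230)/335 = 0.3134; (335−240)/335 = 0.2836; (335−245)/335 = 0.2687; (335−290)/335 = 0.1343.
Squared: 0.0982; 0.0804; 0.0722; 0.0180.
Sum = 0.268879; P₂ = 0.268879 / 9 = 0.030.

0.030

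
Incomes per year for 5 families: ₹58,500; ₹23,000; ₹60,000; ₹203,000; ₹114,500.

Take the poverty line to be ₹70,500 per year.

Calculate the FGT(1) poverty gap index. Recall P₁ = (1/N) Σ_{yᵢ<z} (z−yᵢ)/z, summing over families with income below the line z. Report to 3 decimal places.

Below the line: ₹23,000, ₹58,500, ₹60,000 (q = 3 of N = 5).
Relative gaps: (70500−23000)/70500 = 0.6738; (70500−58500)/70500 = 0.1702; (70500−60000)/70500 = 0.1489.
Σ = 0.992908. Dividing by the full population N = 5 gives P₁ = 0.199.

0.199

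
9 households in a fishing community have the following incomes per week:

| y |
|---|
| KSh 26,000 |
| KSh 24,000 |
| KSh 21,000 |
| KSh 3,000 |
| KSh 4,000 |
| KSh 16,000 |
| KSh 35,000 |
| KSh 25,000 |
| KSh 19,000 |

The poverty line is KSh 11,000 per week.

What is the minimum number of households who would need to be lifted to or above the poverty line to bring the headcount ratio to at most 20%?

1

2 of the 9 households are poor, so H = 2/9 = 0.222.
A headcount ratio of at most 20% allows at most ⌊0.20 × 9⌋ = 1 poor households.
So at least 2 − 1 = 1 must be lifted.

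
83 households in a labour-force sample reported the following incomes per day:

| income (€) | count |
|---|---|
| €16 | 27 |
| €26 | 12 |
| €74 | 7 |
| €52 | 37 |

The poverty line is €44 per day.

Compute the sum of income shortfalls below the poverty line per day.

€972

Poor units: 27×€16, 12×€26 (q = 39 of N = 83).
Individual gaps: 27×(44−16) = 756; 12×(44−26) = 216.
Aggregate gap = €972.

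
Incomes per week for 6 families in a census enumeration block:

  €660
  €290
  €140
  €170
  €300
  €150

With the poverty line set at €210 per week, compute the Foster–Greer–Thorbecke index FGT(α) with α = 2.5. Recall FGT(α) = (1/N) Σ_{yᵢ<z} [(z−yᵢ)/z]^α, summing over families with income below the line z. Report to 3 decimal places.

Below z: €140, €150, €170 (q = 3 of N = 6).
Relative gaps: (210−140)/210 = 0.3333; (210−150)/210 = 0.2857; (210−170)/210 = 0.1905.
Raised to α = 2.5: 0.06415; 0.04363; 0.01583.
Sum = 0.123619; FGT(2.5) = 0.123619 / 6 = 0.021.

0.021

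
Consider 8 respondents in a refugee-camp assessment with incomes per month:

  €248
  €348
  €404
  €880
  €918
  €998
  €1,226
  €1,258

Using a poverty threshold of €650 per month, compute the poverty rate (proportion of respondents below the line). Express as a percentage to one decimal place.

37.5%

3 of the 8 respondents have income below €650.
H = 3/8 = 37.5%.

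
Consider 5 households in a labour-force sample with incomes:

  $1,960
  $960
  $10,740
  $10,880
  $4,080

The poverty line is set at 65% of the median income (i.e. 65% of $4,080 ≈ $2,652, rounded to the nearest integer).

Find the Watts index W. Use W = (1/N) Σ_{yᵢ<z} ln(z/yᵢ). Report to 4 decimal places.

Below z: $960, $1,960 (q = 2 of N = 5).
Log shortfalls: ln(2652/960) = 1.0161; ln(2652/1960) = 0.3024.
W = 1.318506 / 5 = 0.2637.

0.2637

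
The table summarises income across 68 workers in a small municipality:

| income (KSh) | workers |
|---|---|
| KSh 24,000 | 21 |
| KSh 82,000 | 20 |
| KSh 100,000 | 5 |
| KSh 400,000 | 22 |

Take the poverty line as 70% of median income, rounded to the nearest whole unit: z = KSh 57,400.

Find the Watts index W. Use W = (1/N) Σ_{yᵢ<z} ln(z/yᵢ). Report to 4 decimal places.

Below the line: 21×KSh 24,000 (q = 21 of N = 68).
Log gaps: ln(57400/24000) = 0.8720 (×21).
W = 18.311800 / 68 = 0.2693.

0.2693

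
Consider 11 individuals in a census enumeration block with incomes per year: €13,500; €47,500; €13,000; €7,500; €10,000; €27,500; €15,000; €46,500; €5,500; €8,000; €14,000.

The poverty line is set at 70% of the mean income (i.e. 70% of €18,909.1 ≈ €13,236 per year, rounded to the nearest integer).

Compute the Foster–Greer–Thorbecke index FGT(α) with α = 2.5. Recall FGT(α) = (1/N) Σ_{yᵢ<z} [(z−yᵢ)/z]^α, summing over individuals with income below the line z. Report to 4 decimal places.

0.0466

Below z: €5,500, €7,500, €8,000, €10,000, €13,000 (q = 5 of N = 11).
Relative gaps: (13236−5500)/13236 = 0.5845; (13236−7500)/13236 = 0.4334; (13236−8000)/13236 = 0.3956; (13236−10000)/13236 = 0.2445; (13236−13000)/13236 = 0.0178.
Raised to α = 2.5: 0.26116; 0.12363; 0.09843; 0.02955; 0.00004.
Sum = 0.512810; FGT(2.5) = 0.512810 / 11 = 0.0466.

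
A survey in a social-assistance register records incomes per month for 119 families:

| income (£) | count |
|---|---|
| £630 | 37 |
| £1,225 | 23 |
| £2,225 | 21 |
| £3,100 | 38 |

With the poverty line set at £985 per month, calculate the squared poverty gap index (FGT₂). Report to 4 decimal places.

Below z: 37×£630 (q = 37 of N = 119).
Gap ratios (z−y)/z: (985−630)/985 = 0.3604 (×37).
Squared: 0.1299 (×37).
Sum = 4.806024; P₂ = 4.806024 / 119 = 0.0404.

0.0404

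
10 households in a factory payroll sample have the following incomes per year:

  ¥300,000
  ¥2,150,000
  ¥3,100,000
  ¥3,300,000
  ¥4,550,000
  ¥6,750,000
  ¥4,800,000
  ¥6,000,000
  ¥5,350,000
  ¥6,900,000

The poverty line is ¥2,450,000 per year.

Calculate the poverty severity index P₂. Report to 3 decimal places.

0.079

Below the line: ¥300,000, ¥2,150,000 (q = 2 of N = 10).
Gap ratios (z−y)/z: (2450000−300000)/2450000 = 0.8776; (2450000−2150000)/2450000 = 0.1224.
Squared: 0.7701; 0.0150.
Sum = 0.785090; P₂ = 0.785090 / 10 = 0.079.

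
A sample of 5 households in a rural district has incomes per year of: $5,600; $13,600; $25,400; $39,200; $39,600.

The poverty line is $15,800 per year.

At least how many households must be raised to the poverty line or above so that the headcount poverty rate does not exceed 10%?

2 of the 5 households are poor, so H = 2/5 = 0.400.
A headcount ratio of at most 10% allows at most ⌊0.10 × 5⌋ = 0 poor households.
So at least 2 − 0 = 2 must be lifted.

2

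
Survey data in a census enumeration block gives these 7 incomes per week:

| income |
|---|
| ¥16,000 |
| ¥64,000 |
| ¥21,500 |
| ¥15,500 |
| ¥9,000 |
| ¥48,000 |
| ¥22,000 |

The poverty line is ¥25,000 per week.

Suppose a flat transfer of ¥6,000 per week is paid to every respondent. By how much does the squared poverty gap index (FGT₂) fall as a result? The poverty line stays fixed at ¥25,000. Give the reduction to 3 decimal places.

Before: below the line — ¥9,000, ¥15,500, ¥16,000, ¥21,500, ¥22,000; squared poverty gap index (FGT₂) = 0.10251.
After the ¥6,000 transfer: below the line — ¥15,000, ¥21,500, ¥22,000; squared poverty gap index (FGT₂) = 0.02771.
Reduction = 0.10251 − 0.02771 = 0.075.

0.075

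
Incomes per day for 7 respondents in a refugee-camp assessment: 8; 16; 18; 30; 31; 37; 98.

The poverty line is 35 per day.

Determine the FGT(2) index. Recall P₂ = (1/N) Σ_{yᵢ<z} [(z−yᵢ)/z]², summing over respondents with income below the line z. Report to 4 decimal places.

Poor units: 8, 16, 18, 30, 31 (q = 5 of N = 7).
Normalized shortfalls: (35−8)/35 = 0.7714; (35−16)/35 = 0.5429; (35−18)/35 = 0.4857; (35−30)/35 = 0.1429; (35−31)/35 = 0.1143.
Squared: 0.5951; 0.2947; 0.2359; 0.0204; 0.0131.
Sum = 1.159184; P₂ = 1.159184 / 7 = 0.1656.

0.1656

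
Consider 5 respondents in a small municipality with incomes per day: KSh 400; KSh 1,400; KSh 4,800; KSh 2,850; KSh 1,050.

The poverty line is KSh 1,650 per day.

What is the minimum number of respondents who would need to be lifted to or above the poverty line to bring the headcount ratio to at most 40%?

1

Currently q = 3 of N = 5 are below the line (H = 0.600).
A headcount ratio of at most 40% allows at most ⌊0.40 × 5⌋ = 2 poor respondents.
So at least 3 − 2 = 1 must be lifted.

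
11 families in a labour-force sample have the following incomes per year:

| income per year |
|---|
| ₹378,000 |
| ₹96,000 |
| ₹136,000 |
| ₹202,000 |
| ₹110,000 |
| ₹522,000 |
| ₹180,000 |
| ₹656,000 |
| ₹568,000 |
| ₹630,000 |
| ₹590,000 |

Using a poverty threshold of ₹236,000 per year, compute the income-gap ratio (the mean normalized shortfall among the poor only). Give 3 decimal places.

0.386

Poor units: ₹96,000, ₹110,000, ₹136,000, ₹180,000, ₹202,000 (q = 5 of N = 11).
Shortfall ratios (z−y)/z: 0.5932, 0.5339, 0.4237, 0.2373, 0.1441; sum = 1.932203.
The income-gap ratio divides by q (the poor only): 1.932203 / 5 = 0.386.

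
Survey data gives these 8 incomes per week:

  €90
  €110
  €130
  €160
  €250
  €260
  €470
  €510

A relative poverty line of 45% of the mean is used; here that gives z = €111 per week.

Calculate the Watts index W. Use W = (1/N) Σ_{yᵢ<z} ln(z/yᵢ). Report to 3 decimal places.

0.027

Below z: €90, €110 (q = 2 of N = 8).
Log gaps: ln(111/90) = 0.2097; ln(111/110) = 0.0090.
W = 0.218770 / 8 = 0.027.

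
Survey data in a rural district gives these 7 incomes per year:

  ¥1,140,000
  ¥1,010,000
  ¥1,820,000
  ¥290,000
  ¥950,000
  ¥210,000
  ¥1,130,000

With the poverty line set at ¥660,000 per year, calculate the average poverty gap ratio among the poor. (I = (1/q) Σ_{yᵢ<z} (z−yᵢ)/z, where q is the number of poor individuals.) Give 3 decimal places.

Below z: ¥210,000, ¥290,000 (q = 2 of N = 7).
Shortfall ratios (z−y)/z: 0.6818, 0.5606; sum = 1.242424.
I averages over the q = 2 poor units only: 1.242424 / 2 = 0.621.

0.621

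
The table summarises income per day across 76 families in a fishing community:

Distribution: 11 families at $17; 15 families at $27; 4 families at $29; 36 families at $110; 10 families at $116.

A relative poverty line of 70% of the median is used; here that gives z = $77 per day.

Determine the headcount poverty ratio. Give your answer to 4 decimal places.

0.3947

30 of the 76 families have income below $77.
H = 30/76 = 0.3947.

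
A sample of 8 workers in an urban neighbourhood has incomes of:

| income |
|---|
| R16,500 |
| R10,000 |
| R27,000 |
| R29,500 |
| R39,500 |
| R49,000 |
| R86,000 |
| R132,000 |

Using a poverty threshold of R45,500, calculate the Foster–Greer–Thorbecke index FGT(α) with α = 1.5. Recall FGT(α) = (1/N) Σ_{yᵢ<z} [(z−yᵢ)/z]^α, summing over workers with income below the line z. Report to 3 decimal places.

Poor units: R10,000, R16,500, R27,000, R29,500, R39,500 (q = 5 of N = 8).
Relative gaps: (45500−10000)/45500 = 0.7802; (45500−16500)/45500 = 0.6374; (45500−27000)/45500 = 0.4066; (45500−29500)/45500 = 0.3516; (45500−39500)/45500 = 0.1319.
Raised to α = 1.5: 0.68917; 0.50884; 0.25926; 0.20853; 0.04789.
Sum = 1.713683; FGT(1.5) = 1.713683 / 8 = 0.214.

0.214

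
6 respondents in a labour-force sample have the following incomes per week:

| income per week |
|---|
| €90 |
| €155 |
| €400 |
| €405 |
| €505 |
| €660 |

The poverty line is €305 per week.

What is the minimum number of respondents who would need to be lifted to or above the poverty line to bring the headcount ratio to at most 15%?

2

Currently q = 2 of N = 6 are below the line (H = 0.333).
A headcount ratio of at most 15% allows at most ⌊0.15 × 6⌋ = 0 poor respondents.
So at least 2 − 0 = 2 must be lifted.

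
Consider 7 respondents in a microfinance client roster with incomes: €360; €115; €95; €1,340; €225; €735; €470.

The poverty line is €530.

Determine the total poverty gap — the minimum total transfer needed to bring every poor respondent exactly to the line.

€1,385

Below z: €95, €115, €225, €360, €470 (q = 5 of N = 7).
Individual gaps: 530−95 = 435; 530−115 = 415; 530−225 = 305; 530−360 = 170; 530−470 = 60.
Aggregate gap = €1,385.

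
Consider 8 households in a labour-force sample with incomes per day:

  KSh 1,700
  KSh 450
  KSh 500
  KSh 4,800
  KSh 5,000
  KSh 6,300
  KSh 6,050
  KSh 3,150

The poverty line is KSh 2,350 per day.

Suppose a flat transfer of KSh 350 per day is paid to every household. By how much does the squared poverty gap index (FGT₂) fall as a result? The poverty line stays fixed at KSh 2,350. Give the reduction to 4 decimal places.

Before: below the line — KSh 450, KSh 500, KSh 1,700; squared poverty gap index (FGT₂) = 0.168742.
After the KSh 350 transfer: below the line — KSh 800, KSh 850, KSh 2,050; squared poverty gap index (FGT₂) = 0.107345.
Reduction = 0.168742 − 0.107345 = 0.0614.

0.0614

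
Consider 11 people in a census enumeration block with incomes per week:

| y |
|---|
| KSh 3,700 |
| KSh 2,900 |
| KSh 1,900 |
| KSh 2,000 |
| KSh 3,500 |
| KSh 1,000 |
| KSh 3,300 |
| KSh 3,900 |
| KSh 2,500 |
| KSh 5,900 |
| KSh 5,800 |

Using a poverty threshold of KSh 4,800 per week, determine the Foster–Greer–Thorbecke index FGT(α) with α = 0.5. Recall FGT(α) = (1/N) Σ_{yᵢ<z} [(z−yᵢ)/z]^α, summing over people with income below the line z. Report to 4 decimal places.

Incomes under z: KSh 1,000, KSh 1,900, KSh 2,000, KSh 2,500, KSh 2,900, KSh 3,300, KSh 3,500, KSh 3,700, KSh 3,900 (q = 9 of N = 11).
Relative gaps: (4800−1000)/4800 = 0.7917; (4800−1900)/4800 = 0.6042; (4800−2000)/4800 = 0.5833; (4800−2500)/4800 = 0.4792; (4800−2900)/4800 = 0.3958; (4800−3300)/4800 = 0.3125; (4800−3500)/4800 = 0.2708; (4800−3700)/4800 = 0.2292; (4800−3900)/4800 = 0.1875.
Raised to α = 0.5: 0.88976; 0.77728; 0.76376; 0.69222; 0.62915; 0.55902; 0.52042; 0.47871; 0.43301.
Sum = 5.743332; FGT(0.5) = 5.743332 / 11 = 0.5221.

0.5221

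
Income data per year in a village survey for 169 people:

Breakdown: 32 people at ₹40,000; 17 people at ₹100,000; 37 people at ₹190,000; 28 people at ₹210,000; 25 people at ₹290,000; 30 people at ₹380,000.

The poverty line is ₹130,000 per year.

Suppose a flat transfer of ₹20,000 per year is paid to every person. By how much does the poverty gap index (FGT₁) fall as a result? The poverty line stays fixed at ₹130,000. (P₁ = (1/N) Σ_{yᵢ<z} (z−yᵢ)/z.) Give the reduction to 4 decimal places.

0.0446

Before: below the line — 32×₹40,000, 17×₹100,000; poverty gap index (FGT₁) = 0.154301.
After the ₹20,000 transfer: below the line — 32×₹60,000, 17×₹120,000; poverty gap index (FGT₁) = 0.109695.
Reduction = 0.154301 − 0.109695 = 0.0446.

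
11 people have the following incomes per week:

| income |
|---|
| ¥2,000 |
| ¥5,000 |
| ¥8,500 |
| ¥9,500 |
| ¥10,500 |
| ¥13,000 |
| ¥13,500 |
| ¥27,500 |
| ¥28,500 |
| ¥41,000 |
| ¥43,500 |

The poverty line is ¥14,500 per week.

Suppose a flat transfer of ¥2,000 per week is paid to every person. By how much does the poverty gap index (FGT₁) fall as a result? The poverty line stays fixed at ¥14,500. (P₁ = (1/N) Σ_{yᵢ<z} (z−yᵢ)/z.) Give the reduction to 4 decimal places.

0.0784

Before: below the line — ¥2,000, ¥5,000, ¥8,500, ¥9,500, ¥10,500, ¥13,000, ¥13,500; poverty gap index (FGT₁) = 0.247649.
After the ¥2,000 transfer: below the line — ¥4,000, ¥7,000, ¥10,500, ¥11,500, ¥12,500; poverty gap index (FGT₁) = 0.169279.
Reduction = 0.247649 − 0.169279 = 0.0784.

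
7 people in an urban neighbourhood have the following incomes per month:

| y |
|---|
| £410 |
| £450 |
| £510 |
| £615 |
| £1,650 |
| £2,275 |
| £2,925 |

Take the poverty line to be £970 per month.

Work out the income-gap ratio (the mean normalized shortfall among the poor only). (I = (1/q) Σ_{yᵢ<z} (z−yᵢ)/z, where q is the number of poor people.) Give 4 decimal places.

Poor units: £410, £450, £510, £615 (q = 4 of N = 7).
Shortfall ratios (z−y)/z: 0.5773, 0.5361, 0.4742, 0.3660; sum = 1.953608.
The income-gap ratio divides by q (the poor only): 1.953608 / 4 = 0.4884.

0.4884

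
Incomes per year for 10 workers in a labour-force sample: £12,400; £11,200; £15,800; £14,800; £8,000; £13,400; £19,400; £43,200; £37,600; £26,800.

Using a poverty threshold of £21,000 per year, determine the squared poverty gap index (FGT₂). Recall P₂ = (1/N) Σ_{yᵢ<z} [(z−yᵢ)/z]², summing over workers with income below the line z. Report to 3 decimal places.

Incomes under z: £8,000, £11,200, £12,400, £13,400, £14,800, £15,800, £19,400 (q = 7 of N = 10).
Normalized shortfalls: (21000−8000)/21000 = 0.6190; (21000−11200)/21000 = 0.4667; (21000−12400)/21000 = 0.4095; (21000−13400)/21000 = 0.3619; (21000−14800)/21000 = 0.2952; (21000−15800)/21000 = 0.2476; (21000−19400)/21000 = 0.0762.
Squared: 0.3832; 0.2178; 0.1677; 0.1310; 0.0872; 0.0613; 0.0058.
Sum = 1.053968; P₂ = 1.053968 / 10 = 0.105.

0.105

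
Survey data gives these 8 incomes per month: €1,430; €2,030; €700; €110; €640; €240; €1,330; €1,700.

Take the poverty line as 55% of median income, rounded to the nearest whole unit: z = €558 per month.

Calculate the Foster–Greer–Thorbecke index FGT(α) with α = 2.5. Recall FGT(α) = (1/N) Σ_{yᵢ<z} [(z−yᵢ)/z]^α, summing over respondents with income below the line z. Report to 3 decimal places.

0.103

Below the line: €110, €240 (q = 2 of N = 8).
Normalized shortfalls: (558−110)/558 = 0.8029; (558−240)/558 = 0.5699.
Raised to α = 2.5: 0.57758; 0.24518.
Sum = 0.822755; FGT(2.5) = 0.822755 / 8 = 0.103.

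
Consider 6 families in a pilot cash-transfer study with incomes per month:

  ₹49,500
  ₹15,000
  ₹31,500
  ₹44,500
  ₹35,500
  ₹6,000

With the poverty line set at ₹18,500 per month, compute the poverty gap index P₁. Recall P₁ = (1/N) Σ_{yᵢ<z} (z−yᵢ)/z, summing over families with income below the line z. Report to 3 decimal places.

Below z: ₹6,000, ₹15,000 (q = 2 of N = 6).
Gap ratios (z−y)/z: (18500−6000)/18500 = 0.6757; (18500−15000)/18500 = 0.1892.
Sum of shortfalls = 0.864865; P₁ averages over all N: 0.864865 / 6 = 0.144.

0.144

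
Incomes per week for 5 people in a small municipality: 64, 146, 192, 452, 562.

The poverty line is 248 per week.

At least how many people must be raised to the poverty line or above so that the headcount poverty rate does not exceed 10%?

3

Currently q = 3 of N = 5 are below the line (H = 0.600).
A headcount ratio of at most 10% allows at most ⌊0.10 × 5⌋ = 0 poor people.
So at least 3 − 0 = 3 must be lifted.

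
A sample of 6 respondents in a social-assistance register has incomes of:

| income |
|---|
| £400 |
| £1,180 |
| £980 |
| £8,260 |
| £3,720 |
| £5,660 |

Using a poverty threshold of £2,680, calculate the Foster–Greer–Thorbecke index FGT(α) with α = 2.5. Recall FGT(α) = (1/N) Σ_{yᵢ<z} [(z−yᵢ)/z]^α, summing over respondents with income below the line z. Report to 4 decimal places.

Poor units: £400, £980, £1,180 (q = 3 of N = 6).
Gap ratios (z−y)/z: (2680−400)/2680 = 0.8507; (2680−980)/2680 = 0.6343; (2680−1180)/2680 = 0.5597.
Raised to α = 2.5: 0.66758; 0.32047; 0.23436.
Sum = 1.222408; FGT(2.5) = 1.222408 / 6 = 0.2037.

0.2037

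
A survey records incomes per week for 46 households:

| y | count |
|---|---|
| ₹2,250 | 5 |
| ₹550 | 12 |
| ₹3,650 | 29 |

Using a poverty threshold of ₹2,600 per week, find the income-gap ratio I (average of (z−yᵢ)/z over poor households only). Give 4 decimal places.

0.5962

Below z: 12×₹550, 5×₹2,250 (q = 17 of N = 46).
Shortfall ratios (z−y)/z: 0.7885 (×12), 0.1346 (×5); sum = 10.134615.
The income-gap ratio divides by q (the poor only): 10.134615 / 17 = 0.5962.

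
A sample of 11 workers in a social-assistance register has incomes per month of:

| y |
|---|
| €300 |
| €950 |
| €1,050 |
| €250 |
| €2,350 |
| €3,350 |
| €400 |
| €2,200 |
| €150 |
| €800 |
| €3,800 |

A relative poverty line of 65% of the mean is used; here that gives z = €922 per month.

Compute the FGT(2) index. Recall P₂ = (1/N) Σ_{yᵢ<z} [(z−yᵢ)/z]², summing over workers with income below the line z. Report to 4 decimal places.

0.1841

Poor units: €150, €250, €300, €400, €800 (q = 5 of N = 11).
Gap ratios (z−y)/z: (922−150)/922 = 0.8373; (922−250)/922 = 0.7289; (922−300)/922 = 0.6746; (922−400)/922 = 0.5662; (922−800)/922 = 0.1323.
Squared: 0.7011; 0.5312; 0.4551; 0.3205; 0.0175.
Sum = 2.025470; P₂ = 2.025470 / 11 = 0.1841.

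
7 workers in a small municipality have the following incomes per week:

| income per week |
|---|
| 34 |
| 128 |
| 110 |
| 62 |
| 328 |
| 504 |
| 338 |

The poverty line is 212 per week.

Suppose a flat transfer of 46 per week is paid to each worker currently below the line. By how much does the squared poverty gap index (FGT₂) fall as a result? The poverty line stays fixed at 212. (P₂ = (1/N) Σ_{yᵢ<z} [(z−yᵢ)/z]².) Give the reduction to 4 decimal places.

Before: below the line — 34, 62, 110, 128; squared poverty gap index (FGT₂) = 0.227725.
After the 46 transfer: below the line — 80, 108, 156, 174; squared poverty gap index (FGT₂) = 0.104320.
Reduction = 0.227725 − 0.104320 = 0.1234.

0.1234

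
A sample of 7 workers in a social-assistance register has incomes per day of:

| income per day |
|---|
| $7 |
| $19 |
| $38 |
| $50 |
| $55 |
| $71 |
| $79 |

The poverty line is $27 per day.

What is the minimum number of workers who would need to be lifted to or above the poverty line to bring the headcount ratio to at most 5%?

2

2 of the 7 workers are poor, so H = 2/7 = 0.286.
A headcount ratio of at most 5% allows at most ⌊0.05 × 7⌋ = 0 poor workers.
So at least 2 − 0 = 2 must be lifted.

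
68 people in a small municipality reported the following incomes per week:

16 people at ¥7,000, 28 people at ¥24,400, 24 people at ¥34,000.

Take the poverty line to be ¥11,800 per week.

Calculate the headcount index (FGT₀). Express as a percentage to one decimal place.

16 of the 68 people have income below ¥11,800.
H = 16/68 = 23.5%.

23.5%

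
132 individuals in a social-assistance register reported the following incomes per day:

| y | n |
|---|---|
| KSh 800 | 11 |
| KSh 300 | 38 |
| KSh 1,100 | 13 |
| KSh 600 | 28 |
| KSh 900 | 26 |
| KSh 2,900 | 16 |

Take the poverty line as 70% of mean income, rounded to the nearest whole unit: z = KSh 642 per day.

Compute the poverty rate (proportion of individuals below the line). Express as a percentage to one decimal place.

50.0%

66 of the 132 individuals have income below KSh 642.
H = 66/132 = 50.0%.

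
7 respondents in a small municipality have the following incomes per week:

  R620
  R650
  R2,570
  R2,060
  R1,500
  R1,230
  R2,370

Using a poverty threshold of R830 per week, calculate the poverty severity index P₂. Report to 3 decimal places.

0.016

Below z: R620, R650 (q = 2 of N = 7).
Relative gaps: (830−620)/830 = 0.2530; (830−650)/830 = 0.2169.
Squared: 0.0640; 0.0470.
Sum = 0.111047; P₂ = 0.111047 / 7 = 0.016.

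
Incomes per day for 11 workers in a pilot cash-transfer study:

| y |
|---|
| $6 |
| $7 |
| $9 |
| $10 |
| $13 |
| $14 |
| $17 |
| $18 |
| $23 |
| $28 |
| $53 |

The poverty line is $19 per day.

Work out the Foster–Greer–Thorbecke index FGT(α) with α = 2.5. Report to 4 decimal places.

Poor units: $6, $7, $9, $10, $13, $14, $17, $18 (q = 8 of N = 11).
Normalized shortfalls: (19−6)/19 = 0.6842; (19−7)/19 = 0.6316; (19−9)/19 = 0.5263; (19−10)/19 = 0.4737; (19−13)/19 = 0.3158; (19−14)/19 = 0.2632; (19−17)/19 = 0.1053; (19−18)/19 = 0.0526.
Raised to α = 2.5: 0.38723; 0.31701; 0.20096; 0.15443; 0.05604; 0.03553; 0.00359; 0.00064.
Sum = 1.155427; FGT(2.5) = 1.155427 / 11 = 0.1050.

0.1050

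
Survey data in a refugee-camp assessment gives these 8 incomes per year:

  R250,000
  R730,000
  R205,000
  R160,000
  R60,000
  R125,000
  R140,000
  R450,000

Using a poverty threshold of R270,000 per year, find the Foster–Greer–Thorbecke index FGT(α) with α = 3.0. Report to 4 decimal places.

Poor units: R60,000, R125,000, R140,000, R160,000, R205,000, R250,000 (q = 6 of N = 8).
Shortfall ratios: (270000−60000)/270000 = 0.7778; (270000−125000)/270000 = 0.5370; (270000−140000)/270000 = 0.4815; (270000−160000)/270000 = 0.4074; (270000−205000)/270000 = 0.2407; (270000−250000)/270000 = 0.0741.
Raised to α = 3.0: 0.47051; 0.15489; 0.11162; 0.06762; 0.01395; 0.00041.
Sum = 0.818994; FGT(3.0) = 0.818994 / 8 = 0.1024.

0.1024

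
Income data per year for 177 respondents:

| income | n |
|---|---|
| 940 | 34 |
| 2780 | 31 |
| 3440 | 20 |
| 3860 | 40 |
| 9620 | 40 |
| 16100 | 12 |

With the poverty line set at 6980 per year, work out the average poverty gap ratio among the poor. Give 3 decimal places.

0.609

Below the line: 34×940, 31×2780, 20×3440, 40×3860 (q = 125 of N = 177).
Shortfall ratios (z−y)/z: 0.8653 (×34), 0.6017 (×31), 0.5072 (×20), 0.4470 (×40); sum = 76.097421.
I averages over the q = 125 poor units only: 76.097421 / 125 = 0.609.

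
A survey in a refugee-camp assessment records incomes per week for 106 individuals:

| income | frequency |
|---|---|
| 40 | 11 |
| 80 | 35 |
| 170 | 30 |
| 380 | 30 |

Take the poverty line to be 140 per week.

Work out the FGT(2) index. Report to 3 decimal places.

0.114

Below z: 11×40, 35×80 (q = 46 of N = 106).
Relative gaps: (140−40)/140 = 0.7143 (×11); (140−80)/140 = 0.4286 (×35).
Squared: 0.5102 (×11); 0.1837 (×35).
Sum = 12.040816; P₂ = 12.040816 / 106 = 0.114.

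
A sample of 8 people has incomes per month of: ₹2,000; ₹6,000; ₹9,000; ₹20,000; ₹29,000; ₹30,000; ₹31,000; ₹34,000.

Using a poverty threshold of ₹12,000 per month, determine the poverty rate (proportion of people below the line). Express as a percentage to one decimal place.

3 of the 8 people have income below ₹12,000.
H = 3/8 = 37.5%.

37.5%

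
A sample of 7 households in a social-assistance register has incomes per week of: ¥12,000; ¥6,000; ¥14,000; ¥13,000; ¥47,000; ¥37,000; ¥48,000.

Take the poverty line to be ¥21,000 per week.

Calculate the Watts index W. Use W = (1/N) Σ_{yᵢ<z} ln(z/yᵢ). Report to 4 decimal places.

0.3853

Below the line: ¥6,000, ¥12,000, ¥13,000, ¥14,000 (q = 4 of N = 7).
Log gaps: ln(21000/6000) = 1.2528; ln(21000/12000) = 0.5596; ln(21000/13000) = 0.4796; ln(21000/14000) = 0.4055.
W = 2.697417 / 7 = 0.3853.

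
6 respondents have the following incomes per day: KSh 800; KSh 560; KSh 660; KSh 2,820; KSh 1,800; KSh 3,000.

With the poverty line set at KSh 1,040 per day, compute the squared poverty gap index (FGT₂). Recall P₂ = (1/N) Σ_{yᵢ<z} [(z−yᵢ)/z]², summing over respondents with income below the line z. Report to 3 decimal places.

0.067

Incomes under z: KSh 560, KSh 660, KSh 800 (q = 3 of N = 6).
Relative gaps: (1040−560)/1040 = 0.4615; (1040−660)/1040 = 0.3654; (1040−800)/1040 = 0.2308.
Squared: 0.2130; 0.1335; 0.0533.
Sum = 0.399778; P₂ = 0.399778 / 6 = 0.067.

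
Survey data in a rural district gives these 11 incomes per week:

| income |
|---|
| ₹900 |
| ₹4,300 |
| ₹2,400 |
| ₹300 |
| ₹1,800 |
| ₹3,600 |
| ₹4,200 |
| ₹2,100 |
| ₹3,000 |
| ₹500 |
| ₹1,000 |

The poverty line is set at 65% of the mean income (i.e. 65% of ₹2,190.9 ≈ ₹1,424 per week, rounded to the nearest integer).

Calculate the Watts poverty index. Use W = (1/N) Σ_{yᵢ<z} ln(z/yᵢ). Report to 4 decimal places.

0.3106

Below z: ₹300, ₹500, ₹900, ₹1,000 (q = 4 of N = 11).
ln(z/y) terms: ln(1424/300) = 1.5574; ln(1424/500) = 1.0466; ln(1424/900) = 0.4588; ln(1424/1000) = 0.3535.
W = 3.416360 / 11 = 0.3106.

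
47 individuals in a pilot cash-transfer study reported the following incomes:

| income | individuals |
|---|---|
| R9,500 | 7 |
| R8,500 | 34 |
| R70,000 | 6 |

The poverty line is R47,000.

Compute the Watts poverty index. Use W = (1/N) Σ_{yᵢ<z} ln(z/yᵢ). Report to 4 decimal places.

Below z: 34×R8,500, 7×R9,500 (q = 41 of N = 47).
ln(z/y) terms: ln(47000/8500) = 1.7101 (×34); ln(47000/9500) = 1.5989 (×7).
W = 69.334760 / 47 = 1.4752.

1.4752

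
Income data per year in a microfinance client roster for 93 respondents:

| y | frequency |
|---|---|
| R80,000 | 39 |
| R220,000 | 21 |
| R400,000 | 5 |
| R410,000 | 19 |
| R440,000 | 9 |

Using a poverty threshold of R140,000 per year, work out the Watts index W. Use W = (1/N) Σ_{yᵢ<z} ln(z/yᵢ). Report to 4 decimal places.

Below the line: 39×R80,000 (q = 39 of N = 93).
Log shortfalls: ln(140000/80000) = 0.5596 (×39).
W = 21.825016 / 93 = 0.2347.

0.2347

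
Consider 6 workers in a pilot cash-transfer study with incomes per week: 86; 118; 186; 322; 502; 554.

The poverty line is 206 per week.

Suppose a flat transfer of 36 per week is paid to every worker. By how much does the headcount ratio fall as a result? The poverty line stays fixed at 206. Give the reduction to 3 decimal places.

0.167

Before: below the line — 86, 118, 186; headcount ratio = 0.50000.
After the 36 transfer: below the line — 122, 154; headcount ratio = 0.33333.
Reduction = 0.50000 − 0.33333 = 0.167.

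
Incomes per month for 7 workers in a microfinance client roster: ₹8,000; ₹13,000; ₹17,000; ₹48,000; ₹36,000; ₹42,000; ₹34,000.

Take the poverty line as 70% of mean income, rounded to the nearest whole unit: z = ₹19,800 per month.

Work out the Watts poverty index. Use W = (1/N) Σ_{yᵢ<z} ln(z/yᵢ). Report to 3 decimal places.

0.211

Below z: ₹8,000, ₹13,000, ₹17,000 (q = 3 of N = 7).
Log shortfalls: ln(19800/8000) = 0.9062; ln(19800/13000) = 0.4207; ln(19800/17000) = 0.1525.
W = 1.479442 / 7 = 0.211.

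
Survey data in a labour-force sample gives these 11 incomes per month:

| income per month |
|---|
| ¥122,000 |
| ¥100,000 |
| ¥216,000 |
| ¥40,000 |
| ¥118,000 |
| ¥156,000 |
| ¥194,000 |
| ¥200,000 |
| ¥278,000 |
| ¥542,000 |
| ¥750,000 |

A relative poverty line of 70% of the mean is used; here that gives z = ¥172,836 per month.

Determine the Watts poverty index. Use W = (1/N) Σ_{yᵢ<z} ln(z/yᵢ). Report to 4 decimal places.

0.2585

Poor units: ¥40,000, ¥100,000, ¥118,000, ¥122,000, ¥156,000 (q = 5 of N = 11).
Log shortfalls: ln(172836/40000) = 1.4635; ln(172836/100000) = 0.5472; ln(172836/118000) = 0.3817; ln(172836/122000) = 0.3483; ln(172836/156000) = 0.1025.
W = 2.843105 / 11 = 0.2585.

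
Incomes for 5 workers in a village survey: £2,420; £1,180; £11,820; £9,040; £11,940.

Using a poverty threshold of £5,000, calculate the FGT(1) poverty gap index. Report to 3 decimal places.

0.256

Below z: £1,180, £2,420 (q = 2 of N = 5).
Relative gaps: (5000−1180)/5000 = 0.7640; (5000−2420)/5000 = 0.5160.
Σ = 1.280000. Dividing by the full population N = 5 gives P₁ = 0.256.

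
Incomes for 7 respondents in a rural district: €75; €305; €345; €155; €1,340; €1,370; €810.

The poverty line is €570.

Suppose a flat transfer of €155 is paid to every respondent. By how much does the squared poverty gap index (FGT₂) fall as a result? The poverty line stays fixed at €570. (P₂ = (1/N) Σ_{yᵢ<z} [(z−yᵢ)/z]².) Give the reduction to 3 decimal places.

0.149

Before: below the line — €75, €155, €305, €345; squared poverty gap index (FGT₂) = 0.23660.
After the €155 transfer: below the line — €230, €310, €460, €500; squared poverty gap index (FGT₂) = 0.08803.
Reduction = 0.23660 − 0.08803 = 0.149.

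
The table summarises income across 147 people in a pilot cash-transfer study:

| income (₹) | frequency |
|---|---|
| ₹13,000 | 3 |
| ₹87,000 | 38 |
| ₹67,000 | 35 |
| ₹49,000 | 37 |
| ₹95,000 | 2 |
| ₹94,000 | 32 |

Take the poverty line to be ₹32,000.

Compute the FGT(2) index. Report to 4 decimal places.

0.0072

Poor units: 3×₹13,000 (q = 3 of N = 147).
Relative gaps: (32000−13000)/32000 = 0.5938 (×3).
Squared: 0.3525 (×3).
Sum = 1.057617; P₂ = 1.057617 / 147 = 0.0072.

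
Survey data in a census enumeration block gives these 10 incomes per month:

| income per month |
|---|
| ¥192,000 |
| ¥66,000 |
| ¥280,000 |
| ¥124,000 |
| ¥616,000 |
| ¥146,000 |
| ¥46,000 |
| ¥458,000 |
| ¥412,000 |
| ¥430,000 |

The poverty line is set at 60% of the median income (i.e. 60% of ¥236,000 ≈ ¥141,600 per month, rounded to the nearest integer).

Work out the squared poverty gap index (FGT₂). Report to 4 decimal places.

0.0756

Poor units: ¥46,000, ¥66,000, ¥124,000 (q = 3 of N = 10).
Normalized shortfalls: (141600−46000)/141600 = 0.6751; (141600−66000)/141600 = 0.5339; (141600−124000)/141600 = 0.1243.
Squared: 0.4558; 0.2850; 0.0154.
Sum = 0.756312; P₂ = 0.756312 / 10 = 0.0756.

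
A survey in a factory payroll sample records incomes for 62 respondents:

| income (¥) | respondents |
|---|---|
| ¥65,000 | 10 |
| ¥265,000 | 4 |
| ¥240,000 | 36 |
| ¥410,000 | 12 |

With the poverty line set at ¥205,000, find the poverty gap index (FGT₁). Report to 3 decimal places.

Below the line: 10×¥65,000 (q = 10 of N = 62).
Normalized shortfalls: (205000−65000)/205000 = 0.6829 (×10).
Sum of shortfalls = 6.829268; P₁ averages over all N: 6.829268 / 62 = 0.110.

0.110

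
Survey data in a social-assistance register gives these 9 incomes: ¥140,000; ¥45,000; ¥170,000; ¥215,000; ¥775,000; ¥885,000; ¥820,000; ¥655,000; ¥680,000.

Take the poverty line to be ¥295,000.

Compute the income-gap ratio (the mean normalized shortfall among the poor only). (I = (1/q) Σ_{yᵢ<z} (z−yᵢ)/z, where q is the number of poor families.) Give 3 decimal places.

Incomes under z: ¥45,000, ¥140,000, ¥170,000, ¥215,000 (q = 4 of N = 9).
Shortfall ratios (z−y)/z: 0.8475, 0.5254, 0.4237, 0.2712; sum = 2.067797.
The income-gap ratio divides by q (the poor only): 2.067797 / 4 = 0.517.

0.517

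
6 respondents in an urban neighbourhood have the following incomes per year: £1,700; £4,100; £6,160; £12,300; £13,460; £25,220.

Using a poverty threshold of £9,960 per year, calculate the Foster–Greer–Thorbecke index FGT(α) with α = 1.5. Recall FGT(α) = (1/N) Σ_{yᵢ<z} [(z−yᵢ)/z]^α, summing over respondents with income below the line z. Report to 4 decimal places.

0.2404

Below z: £1,700, £4,100, £6,160 (q = 3 of N = 6).
Normalized shortfalls: (9960−1700)/9960 = 0.8293; (9960−4100)/9960 = 0.5884; (9960−6160)/9960 = 0.3815.
Raised to α = 1.5: 0.75523; 0.45129; 0.23566.
Sum = 1.442185; FGT(1.5) = 1.442185 / 6 = 0.2404.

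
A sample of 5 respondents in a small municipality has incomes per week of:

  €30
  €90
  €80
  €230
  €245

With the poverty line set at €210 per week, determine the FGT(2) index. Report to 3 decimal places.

Below z: €30, €80, €90 (q = 3 of N = 5).
Shortfall ratios: (210−30)/210 = 0.8571; (210−80)/210 = 0.6190; (210−90)/210 = 0.5714.
Squared: 0.7347; 0.3832; 0.3265.
Sum = 1.444444; P₂ = 1.444444 / 5 = 0.289.

0.289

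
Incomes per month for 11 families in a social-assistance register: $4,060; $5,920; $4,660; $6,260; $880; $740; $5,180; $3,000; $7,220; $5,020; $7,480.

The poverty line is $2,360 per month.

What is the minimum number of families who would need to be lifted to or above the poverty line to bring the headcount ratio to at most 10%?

Currently q = 2 of N = 11 are below the line (H = 0.182).
A headcount ratio of at most 10% allows at most ⌊0.10 × 11⌋ = 1 poor families.
So at least 2 − 1 = 1 must be lifted.

1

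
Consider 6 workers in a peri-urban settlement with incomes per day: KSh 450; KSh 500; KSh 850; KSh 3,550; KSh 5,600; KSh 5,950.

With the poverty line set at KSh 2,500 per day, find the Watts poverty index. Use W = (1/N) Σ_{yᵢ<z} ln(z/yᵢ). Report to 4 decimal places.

0.7338

Incomes under z: KSh 450, KSh 500, KSh 850 (q = 3 of N = 6).
Log shortfalls: ln(2500/450) = 1.7148; ln(2500/500) = 1.6094; ln(2500/850) = 1.0788.
W = 4.403046 / 6 = 0.7338.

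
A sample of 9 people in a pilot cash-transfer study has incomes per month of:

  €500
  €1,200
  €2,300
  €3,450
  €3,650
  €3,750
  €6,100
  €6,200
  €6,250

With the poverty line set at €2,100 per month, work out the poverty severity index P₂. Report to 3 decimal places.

0.085

Below the line: €500, €1,200 (q = 2 of N = 9).
Normalized shortfalls: (2100−500)/2100 = 0.7619; (2100−1200)/2100 = 0.4286.
Squared: 0.5805; 0.1837.
Sum = 0.764172; P₂ = 0.764172 / 9 = 0.085.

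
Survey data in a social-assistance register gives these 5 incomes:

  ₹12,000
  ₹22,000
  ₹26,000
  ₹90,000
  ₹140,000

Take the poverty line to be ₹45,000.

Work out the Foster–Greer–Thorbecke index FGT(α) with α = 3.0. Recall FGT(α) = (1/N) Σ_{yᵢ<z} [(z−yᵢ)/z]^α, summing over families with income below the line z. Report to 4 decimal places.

Incomes under z: ₹12,000, ₹22,000, ₹26,000 (q = 3 of N = 5).
Relative gaps: (45000−12000)/45000 = 0.7333; (45000−22000)/45000 = 0.5111; (45000−26000)/45000 = 0.4222.
Raised to α = 3.0: 0.39437; 0.13352; 0.07527.
Sum = 0.603160; FGT(3.0) = 0.603160 / 5 = 0.1206.

0.1206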